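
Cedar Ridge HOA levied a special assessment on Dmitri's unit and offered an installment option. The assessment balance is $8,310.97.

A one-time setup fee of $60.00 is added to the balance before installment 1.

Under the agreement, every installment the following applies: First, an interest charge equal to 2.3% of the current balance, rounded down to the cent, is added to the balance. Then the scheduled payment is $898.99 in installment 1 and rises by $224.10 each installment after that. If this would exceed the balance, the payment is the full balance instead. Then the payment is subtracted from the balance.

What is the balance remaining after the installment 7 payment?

$0.00

Installment 1: opening $8,370.97; interest $192.53 → $8,563.50; payment $898.99; balance $7,664.51
Installment 2: opening $7,664.51; interest $176.28 → $7,840.79; payment $1,123.09; balance $6,717.70
Installment 3: opening $6,717.70; interest $154.50 → $6,872.20; payment $1,347.19; balance $5,525.01
Installment 4: opening $5,525.01; interest $127.07 → $5,652.08; payment $1,571.29; balance $4,080.79
Installment 5: opening $4,080.79; interest $93.85 → $4,174.64; payment $1,795.39; balance $2,379.25
Installment 6: opening $2,379.25; interest $54.72 → $2,433.97; payment $2,019.49; balance $414.48
Installment 7: opening $414.48; interest $9.53 → $424.01; payment $424.01; balance $0.00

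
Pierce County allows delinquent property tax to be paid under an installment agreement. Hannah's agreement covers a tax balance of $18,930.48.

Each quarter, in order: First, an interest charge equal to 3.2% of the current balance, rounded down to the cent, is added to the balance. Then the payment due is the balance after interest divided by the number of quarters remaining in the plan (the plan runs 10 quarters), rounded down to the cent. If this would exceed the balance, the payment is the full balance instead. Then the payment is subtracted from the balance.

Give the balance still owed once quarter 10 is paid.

$0.00

Quarter 1: $18,930.48 +$605.77 interest = $19,536.25; pay $1,953.62 → $17,582.63
Quarter 2: $17,582.63 +$562.64 interest = $18,145.27; pay $2,016.14 → $16,129.13
Quarter 3: $16,129.13 +$516.13 interest = $16,645.26; pay $2,080.65 → $14,564.61
Quarter 4: $14,564.61 +$466.06 interest = $15,030.67; pay $2,147.23 → $12,883.44
Quarter 5: $12,883.44 +$412.27 interest = $13,295.71; pay $2,215.95 → $11,079.76
Quarter 6: $11,079.76 +$354.55 interest = $11,434.31; pay $2,286.86 → $9,147.45
Quarter 7: $9,147.45 +$292.71 interest = $9,440.16; pay $2,360.04 → $7,080.12
Quarter 8: $7,080.12 +$226.56 interest = $7,306.68; pay $2,435.56 → $4,871.12
Quarter 9: $4,871.12 +$155.87 interest = $5,026.99; pay $2,513.49 → $2,513.50
Quarter 10: $2,513.50 +$80.43 interest = $2,593.93; pay $2,593.93 → $0.00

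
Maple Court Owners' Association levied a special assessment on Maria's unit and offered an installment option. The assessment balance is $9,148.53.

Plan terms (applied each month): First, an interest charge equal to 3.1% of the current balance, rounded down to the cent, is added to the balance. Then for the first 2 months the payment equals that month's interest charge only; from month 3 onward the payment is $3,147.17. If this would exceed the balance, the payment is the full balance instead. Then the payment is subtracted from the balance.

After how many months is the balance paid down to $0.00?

Month 1: opening $9,148.53; interest $283.60 → $9,432.13; payment $283.60; balance $9,148.53
Month 2: opening $9,148.53; interest $283.60 → $9,432.13; payment $283.60; balance $9,148.53
Month 3: opening $9,148.53; interest $283.60 → $9,432.13; payment $3,147.17; balance $6,284.96
Month 4: opening $6,284.96; interest $194.83 → $6,479.79; payment $3,147.17; balance $3,332.62
Month 5: opening $3,332.62; interest $103.31 → $3,435.93; payment $3,147.17; balance $288.76
Month 6: opening $288.76; interest $8.95 → $297.71; payment $297.71; balance $0.00
Balance reaches $0.00 in month 6.

6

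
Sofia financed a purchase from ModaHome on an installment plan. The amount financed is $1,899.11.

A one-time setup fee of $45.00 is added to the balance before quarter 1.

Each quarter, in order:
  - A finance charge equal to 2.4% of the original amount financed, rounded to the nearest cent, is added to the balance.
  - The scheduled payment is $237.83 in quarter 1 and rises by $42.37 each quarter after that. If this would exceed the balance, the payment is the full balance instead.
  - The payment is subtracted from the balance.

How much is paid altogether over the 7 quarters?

Quarter 1: opening $1,944.11; interest $45.58 → $1,989.69; payment $237.83; balance $1,751.86
Quarter 2: opening $1,751.86; interest $45.58 → $1,797.44; payment $280.20; balance $1,517.24
Quarter 3: opening $1,517.24; interest $45.58 → $1,562.82; payment $322.57; balance $1,240.25
Quarter 4: opening $1,240.25; interest $45.58 → $1,285.83; payment $364.94; balance $920.89
Quarter 5: opening $920.89; interest $45.58 → $966.47; payment $407.31; balance $559.16
Quarter 6: opening $559.16; interest $45.58 → $604.74; payment $449.68; balance $155.06
Quarter 7: opening $155.06; interest $45.58 → $200.64; payment $200.64; balance $0.00
Total paid: $2,263.17

$2,263.17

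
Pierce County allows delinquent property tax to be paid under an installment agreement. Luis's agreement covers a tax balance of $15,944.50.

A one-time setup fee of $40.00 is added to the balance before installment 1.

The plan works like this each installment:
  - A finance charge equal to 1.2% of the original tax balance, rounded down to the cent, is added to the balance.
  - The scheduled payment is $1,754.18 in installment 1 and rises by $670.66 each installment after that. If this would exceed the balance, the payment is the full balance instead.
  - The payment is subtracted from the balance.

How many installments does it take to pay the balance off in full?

Installment 1: $15,984.50 +$191.33 interest = $16,175.83; pay $1,754.18 → $14,421.65
Installment 2: $14,421.65 +$191.33 interest = $14,612.98; pay $2,424.84 → $12,188.14
Installment 3: $12,188.14 +$191.33 interest = $12,379.47; pay $3,095.50 → $9,283.97
Installment 4: $9,283.97 +$191.33 interest = $9,475.30; pay $3,766.16 → $5,709.14
Installment 5: $5,709.14 +$191.33 interest = $5,900.47; pay $4,436.82 → $1,463.65
Installment 6: $1,463.65 +$191.33 interest = $1,654.98; pay $1,654.98 → $0.00
Balance reaches $0.00 in installment 6.

6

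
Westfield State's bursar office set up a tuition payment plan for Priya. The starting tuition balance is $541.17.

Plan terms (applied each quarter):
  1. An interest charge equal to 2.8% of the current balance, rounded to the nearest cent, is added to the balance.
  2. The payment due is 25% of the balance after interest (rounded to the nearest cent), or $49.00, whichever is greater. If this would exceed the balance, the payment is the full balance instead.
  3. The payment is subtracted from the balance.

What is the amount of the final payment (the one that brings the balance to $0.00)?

Quarter 1: $541.17 +$15.15 interest = $556.32; pay $139.08 → $417.24
Quarter 2: $417.24 +$11.68 interest = $428.92; pay $107.23 → $321.69
Quarter 3: $321.69 +$9.01 interest = $330.70; pay $82.68 → $248.02
Quarter 4: $248.02 +$6.94 interest = $254.96; pay $63.74 → $191.22
Quarter 5: $191.22 +$5.35 interest = $196.57; pay $49.14 → $147.43
Quarter 6: $147.43 +$4.13 interest = $151.56; pay $49.00 → $102.56
Quarter 7: $102.56 +$2.87 interest = $105.43; pay $49.00 → $56.43
Quarter 8: $56.43 +$1.58 interest = $58.01; pay $49.00 → $9.01
Quarter 9: $9.01 +$0.25 interest = $9.26; pay $9.26 → $0.00

$9.26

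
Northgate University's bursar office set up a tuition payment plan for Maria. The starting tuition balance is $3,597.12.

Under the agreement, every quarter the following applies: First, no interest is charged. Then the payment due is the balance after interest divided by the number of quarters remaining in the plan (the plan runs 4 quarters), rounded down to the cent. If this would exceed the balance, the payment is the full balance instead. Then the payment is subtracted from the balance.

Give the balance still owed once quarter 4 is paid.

# | Opening | Payment | End bal
1 | $3,597.12 | $899.28 | $2,697.84
2 | $2,697.84 | $899.28 | $1,798.56
3 | $1,798.56 | $899.28 | $899.28
4 | $899.28 | $899.28 | $0.00

$0.00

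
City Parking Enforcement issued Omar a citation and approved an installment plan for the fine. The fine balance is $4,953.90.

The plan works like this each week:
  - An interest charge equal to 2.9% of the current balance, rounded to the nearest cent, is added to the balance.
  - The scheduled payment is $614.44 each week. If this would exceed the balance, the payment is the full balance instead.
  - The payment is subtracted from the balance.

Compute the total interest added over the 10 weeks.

Week 1: opening $4,953.90; interest $143.66 → $5,097.56; payment $614.44; balance $4,483.12
Week 2: opening $4,483.12; interest $130.01 → $4,613.13; payment $614.44; balance $3,998.69
Week 3: opening $3,998.69; interest $115.96 → $4,114.65; payment $614.44; balance $3,500.21
Week 4: opening $3,500.21; interest $101.51 → $3,601.72; payment $614.44; balance $2,987.28
Week 5: opening $2,987.28; interest $86.63 → $3,073.91; payment $614.44; balance $2,459.47
Week 6: opening $2,459.47; interest $71.32 → $2,530.79; payment $614.44; balance $1,916.35
Week 7: opening $1,916.35; interest $55.57 → $1,971.92; payment $614.44; balance $1,357.48
Week 8: opening $1,357.48; interest $39.37 → $1,396.85; payment $614.44; balance $782.41
Week 9: opening $782.41; interest $22.69 → $805.10; payment $614.44; balance $190.66
Week 10: opening $190.66; interest $5.53 → $196.19; payment $196.19; balance $0.00
Total interest: $143.66 + $130.01 + $115.96 + $101.51 + $86.63 + $71.32 + $55.57 + $39.37 + $22.69 + $5.53 = $772.25

$772.25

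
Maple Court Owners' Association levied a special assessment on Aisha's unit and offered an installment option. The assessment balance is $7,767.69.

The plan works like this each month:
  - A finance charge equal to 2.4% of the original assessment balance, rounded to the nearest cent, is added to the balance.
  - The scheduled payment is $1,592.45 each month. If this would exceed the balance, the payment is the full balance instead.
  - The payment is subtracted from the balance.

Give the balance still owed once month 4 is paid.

$2,143.57

Month 1: $7,767.69 +$186.42 interest = $7,954.11; pay $1,592.45 → $6,361.66
Month 2: $6,361.66 +$186.42 interest = $6,548.08; pay $1,592.45 → $4,955.63
Month 3: $4,955.63 +$186.42 interest = $5,142.05; pay $1,592.45 → $3,549.60
Month 4: $3,549.60 +$186.42 interest = $3,736.02; pay $1,592.45 → $2,143.57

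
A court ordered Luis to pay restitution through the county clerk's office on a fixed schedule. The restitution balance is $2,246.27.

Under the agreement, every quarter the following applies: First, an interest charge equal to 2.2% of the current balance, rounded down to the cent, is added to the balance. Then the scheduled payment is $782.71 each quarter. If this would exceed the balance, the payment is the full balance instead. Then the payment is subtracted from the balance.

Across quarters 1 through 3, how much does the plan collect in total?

$2,345.75

# | Opening | Interest | Payment | End bal
1 | $2,246.27 | $49.41 | $782.71 | $1,512.97
2 | $1,512.97 | $33.28 | $782.71 | $763.54
3 | $763.54 | $16.79 | $780.33 | $0.00
Total paid: $2,345.75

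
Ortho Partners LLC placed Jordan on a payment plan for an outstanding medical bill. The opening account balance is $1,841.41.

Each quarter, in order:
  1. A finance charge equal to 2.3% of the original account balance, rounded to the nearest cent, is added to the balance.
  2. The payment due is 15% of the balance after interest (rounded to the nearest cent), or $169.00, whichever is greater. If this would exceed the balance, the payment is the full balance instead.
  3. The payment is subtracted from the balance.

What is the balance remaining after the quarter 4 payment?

$1,075.94

Quarter 1: opening $1,841.41; interest $42.35 → $1,883.76; payment $282.56; balance $1,601.20
Quarter 2: opening $1,601.20; interest $42.35 → $1,643.55; payment $246.53; balance $1,397.02
Quarter 3: opening $1,397.02; interest $42.35 → $1,439.37; payment $215.91; balance $1,223.46
Quarter 4: opening $1,223.46; interest $42.35 → $1,265.81; payment $189.87; balance $1,075.94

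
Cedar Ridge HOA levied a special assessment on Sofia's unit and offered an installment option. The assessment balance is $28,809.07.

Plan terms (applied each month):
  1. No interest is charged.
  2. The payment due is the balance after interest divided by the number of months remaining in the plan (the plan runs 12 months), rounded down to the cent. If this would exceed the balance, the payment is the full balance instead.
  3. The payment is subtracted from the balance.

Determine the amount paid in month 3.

Month 1: $28,809.07 − $2,400.75 → $26,408.32
Month 2: $26,408.32 − $2,400.75 → $24,007.57
Month 3: $24,007.57 − $2,400.75 → $21,606.82

$2,400.75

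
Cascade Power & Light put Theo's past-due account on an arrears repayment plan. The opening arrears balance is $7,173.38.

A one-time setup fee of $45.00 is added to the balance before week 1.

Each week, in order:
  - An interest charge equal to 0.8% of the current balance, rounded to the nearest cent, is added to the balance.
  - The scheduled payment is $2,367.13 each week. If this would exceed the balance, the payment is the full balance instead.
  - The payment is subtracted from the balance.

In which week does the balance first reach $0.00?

Week 1: opening $7,218.38; interest $57.75 → $7,276.13; payment $2,367.13; balance $4,909.00
Week 2: opening $4,909.00; interest $39.27 → $4,948.27; payment $2,367.13; balance $2,581.14
Week 3: opening $2,581.14; interest $20.65 → $2,601.79; payment $2,367.13; balance $234.66
Week 4: opening $234.66; interest $1.88 → $236.54; payment $236.54; balance $0.00
Balance reaches $0.00 in week 4.

4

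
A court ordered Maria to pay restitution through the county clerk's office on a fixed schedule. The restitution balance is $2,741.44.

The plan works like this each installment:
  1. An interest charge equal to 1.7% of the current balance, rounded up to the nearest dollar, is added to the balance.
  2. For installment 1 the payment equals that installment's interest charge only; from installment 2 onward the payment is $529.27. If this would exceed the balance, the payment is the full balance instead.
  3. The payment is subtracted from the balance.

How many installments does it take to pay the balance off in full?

# | Opening | Interest | Payment | End bal
1 | $2,741.44 | $47.00 | $47.00 | $2,741.44
2 | $2,741.44 | $47.00 | $529.27 | $2,259.17
3 | $2,259.17 | $39.00 | $529.27 | $1,768.90
4 | $1,768.90 | $31.00 | $529.27 | $1,270.63
5 | $1,270.63 | $22.00 | $529.27 | $763.36
6 | $763.36 | $13.00 | $529.27 | $247.09
7 | $247.09 | $5.00 | $252.09 | $0.00
Balance reaches $0.00 in installment 7.

7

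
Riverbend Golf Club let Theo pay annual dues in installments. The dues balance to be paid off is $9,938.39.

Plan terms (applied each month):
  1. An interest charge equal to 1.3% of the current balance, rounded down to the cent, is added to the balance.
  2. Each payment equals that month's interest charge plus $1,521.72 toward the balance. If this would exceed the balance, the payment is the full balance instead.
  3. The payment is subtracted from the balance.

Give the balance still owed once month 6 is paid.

Month 1: opening $9,938.39; interest $129.19 → $10,067.58; payment $1,650.91; balance $8,416.67
Month 2: opening $8,416.67; interest $109.41 → $8,526.08; payment $1,631.13; balance $6,894.95
Month 3: opening $6,894.95; interest $89.63 → $6,984.58; payment $1,611.35; balance $5,373.23
Month 4: opening $5,373.23; interest $69.85 → $5,443.08; payment $1,591.57; balance $3,851.51
Month 5: opening $3,851.51; interest $50.06 → $3,901.57; payment $1,571.78; balance $2,329.79
Month 6: opening $2,329.79; interest $30.28 → $2,360.07; payment $1,552.00; balance $808.07

$808.07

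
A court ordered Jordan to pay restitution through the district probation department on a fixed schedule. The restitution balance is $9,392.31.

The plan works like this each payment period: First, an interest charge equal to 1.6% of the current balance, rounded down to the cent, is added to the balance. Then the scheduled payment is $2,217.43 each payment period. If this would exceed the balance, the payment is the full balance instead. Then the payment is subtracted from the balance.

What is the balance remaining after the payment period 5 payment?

$0.00

Payment period 1: opening $9,392.31; interest $150.27 → $9,542.58; payment $2,217.43; balance $7,325.15
Payment period 2: opening $7,325.15; interest $117.20 → $7,442.35; payment $2,217.43; balance $5,224.92
Payment period 3: opening $5,224.92; interest $83.59 → $5,308.51; payment $2,217.43; balance $3,091.08
Payment period 4: opening $3,091.08; interest $49.45 → $3,140.53; payment $2,217.43; balance $923.10
Payment period 5: opening $923.10; interest $14.76 → $937.86; payment $937.86; balance $0.00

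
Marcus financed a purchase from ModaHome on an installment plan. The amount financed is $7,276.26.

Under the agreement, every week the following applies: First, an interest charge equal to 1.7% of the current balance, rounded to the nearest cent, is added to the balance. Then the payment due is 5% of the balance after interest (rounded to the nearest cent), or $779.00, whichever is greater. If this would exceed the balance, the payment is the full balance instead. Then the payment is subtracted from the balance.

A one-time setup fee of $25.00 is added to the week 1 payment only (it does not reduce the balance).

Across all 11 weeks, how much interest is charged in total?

Week 1: opening $7,276.26; interest $123.70 → $7,399.96; payment $779.00 (+ $25.00 fee); balance $6,620.96
Week 2: opening $6,620.96; interest $112.56 → $6,733.52; payment $779.00; balance $5,954.52
Week 3: opening $5,954.52; interest $101.23 → $6,055.75; payment $779.00; balance $5,276.75
Week 4: opening $5,276.75; interest $89.70 → $5,366.45; payment $779.00; balance $4,587.45
Week 5: opening $4,587.45; interest $77.99 → $4,665.44; payment $779.00; balance $3,886.44
Week 6: opening $3,886.44; interest $66.07 → $3,952.51; payment $779.00; balance $3,173.51
Week 7: opening $3,173.51; interest $53.95 → $3,227.46; payment $779.00; balance $2,448.46
Week 8: opening $2,448.46; interest $41.62 → $2,490.08; payment $779.00; balance $1,711.08
Week 9: opening $1,711.08; interest $29.09 → $1,740.17; payment $779.00; balance $961.17
Week 10: opening $961.17; interest $16.34 → $977.51; payment $779.00; balance $198.51
Week 11: opening $198.51; interest $3.37 → $201.88; payment $201.88; balance $0.00
Total interest: $123.70 + $112.56 + $101.23 + $89.70 + $77.99 + $66.07 + $53.95 + $41.62 + $29.09 + $16.34 + $3.37 = $715.62

$715.62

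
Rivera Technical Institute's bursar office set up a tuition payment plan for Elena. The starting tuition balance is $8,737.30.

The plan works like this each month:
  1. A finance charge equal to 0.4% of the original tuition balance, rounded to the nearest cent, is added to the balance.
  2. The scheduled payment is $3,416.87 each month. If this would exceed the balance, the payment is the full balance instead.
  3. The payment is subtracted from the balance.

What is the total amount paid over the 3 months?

$8,842.15

Month 1: $8,737.30 +$34.95 interest = $8,772.25; pay $3,416.87 → $5,355.38
Month 2: $5,355.38 +$34.95 interest = $5,390.33; pay $3,416.87 → $1,973.46
Month 3: $1,973.46 +$34.95 interest = $2,008.41; pay $2,008.41 → $0.00
Total paid: $8,842.15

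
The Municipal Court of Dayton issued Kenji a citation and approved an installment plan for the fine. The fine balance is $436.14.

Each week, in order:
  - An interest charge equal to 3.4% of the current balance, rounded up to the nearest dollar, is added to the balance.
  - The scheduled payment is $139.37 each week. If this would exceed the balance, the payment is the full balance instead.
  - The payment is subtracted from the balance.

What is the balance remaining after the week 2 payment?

$183.40

# | Opening | Interest | Payment | End bal
1 | $436.14 | $15.00 | $139.37 | $311.77
2 | $311.77 | $11.00 | $139.37 | $183.40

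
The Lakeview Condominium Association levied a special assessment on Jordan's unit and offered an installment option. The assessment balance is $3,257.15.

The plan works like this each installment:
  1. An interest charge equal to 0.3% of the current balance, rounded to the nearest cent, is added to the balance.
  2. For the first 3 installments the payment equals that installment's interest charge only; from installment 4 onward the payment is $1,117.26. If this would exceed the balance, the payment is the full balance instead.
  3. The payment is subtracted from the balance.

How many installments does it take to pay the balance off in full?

6

Installment 1: $3,257.15 +$9.77 interest = $3,266.92; pay $9.77 → $3,257.15
Installment 2: $3,257.15 +$9.77 interest = $3,266.92; pay $9.77 → $3,257.15
Installment 3: $3,257.15 +$9.77 interest = $3,266.92; pay $9.77 → $3,257.15
Installment 4: $3,257.15 +$9.77 interest = $3,266.92; pay $1,117.26 → $2,149.66
Installment 5: $2,149.66 +$6.45 interest = $2,156.11; pay $1,117.26 → $1,038.85
Installment 6: $1,038.85 +$3.12 interest = $1,041.97; pay $1,041.97 → $0.00
Balance reaches $0.00 in installment 6.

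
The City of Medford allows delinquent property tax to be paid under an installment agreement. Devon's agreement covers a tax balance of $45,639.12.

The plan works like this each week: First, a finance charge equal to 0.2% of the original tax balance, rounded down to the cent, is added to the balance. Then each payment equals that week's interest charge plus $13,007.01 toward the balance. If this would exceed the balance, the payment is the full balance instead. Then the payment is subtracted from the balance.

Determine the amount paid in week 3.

$13,098.28

Week 1: opening $45,639.12; interest $91.27 → $45,730.39; payment $13,098.28; balance $32,632.11
Week 2: opening $32,632.11; interest $91.27 → $32,723.38; payment $13,098.28; balance $19,625.10
Week 3: opening $19,625.10; interest $91.27 → $19,716.37; payment $13,098.28; balance $6,618.09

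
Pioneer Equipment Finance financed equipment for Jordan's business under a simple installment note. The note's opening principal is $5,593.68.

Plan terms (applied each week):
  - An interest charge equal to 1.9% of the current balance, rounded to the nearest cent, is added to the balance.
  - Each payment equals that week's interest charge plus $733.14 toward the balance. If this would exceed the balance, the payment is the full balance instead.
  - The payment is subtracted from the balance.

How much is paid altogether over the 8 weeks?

$6,053.88

Week 1: $5,593.68 +$106.28 interest = $5,699.96; pay $839.42 → $4,860.54
Week 2: $4,860.54 +$92.35 interest = $4,952.89; pay $825.49 → $4,127.40
Week 3: $4,127.40 +$78.42 interest = $4,205.82; pay $811.56 → $3,394.26
Week 4: $3,394.26 +$64.49 interest = $3,458.75; pay $797.63 → $2,661.12
Week 5: $2,661.12 +$50.56 interest = $2,711.68; pay $783.70 → $1,927.98
Week 6: $1,927.98 +$36.63 interest = $1,964.61; pay $769.77 → $1,194.84
Week 7: $1,194.84 +$22.70 interest = $1,217.54; pay $755.84 → $461.70
Week 8: $461.70 +$8.77 interest = $470.47; pay $470.47 → $0.00
Total paid: $6,053.88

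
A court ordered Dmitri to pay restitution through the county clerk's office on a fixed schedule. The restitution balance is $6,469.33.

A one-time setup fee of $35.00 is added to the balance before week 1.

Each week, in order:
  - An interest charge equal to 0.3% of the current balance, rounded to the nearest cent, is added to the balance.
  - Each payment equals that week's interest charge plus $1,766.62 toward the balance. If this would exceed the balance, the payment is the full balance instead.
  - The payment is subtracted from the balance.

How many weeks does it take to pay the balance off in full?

4

Week 1: opening $6,504.33; interest $19.51 → $6,523.84; payment $1,786.13; balance $4,737.71
Week 2: opening $4,737.71; interest $14.21 → $4,751.92; payment $1,780.83; balance $2,971.09
Week 3: opening $2,971.09; interest $8.91 → $2,980.00; payment $1,775.53; balance $1,204.47
Week 4: opening $1,204.47; interest $3.61 → $1,208.08; payment $1,208.08; balance $0.00
Balance reaches $0.00 in week 4.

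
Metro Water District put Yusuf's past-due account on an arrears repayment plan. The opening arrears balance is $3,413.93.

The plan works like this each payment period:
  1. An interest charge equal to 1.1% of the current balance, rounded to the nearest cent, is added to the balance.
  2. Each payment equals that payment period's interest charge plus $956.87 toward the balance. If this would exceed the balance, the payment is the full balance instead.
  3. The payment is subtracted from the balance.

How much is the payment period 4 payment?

# | Opening | Interest | Payment | End bal
1 | $3,413.93 | $37.55 | $994.42 | $2,457.06
2 | $2,457.06 | $27.03 | $983.90 | $1,500.19
3 | $1,500.19 | $16.50 | $973.37 | $543.32
4 | $543.32 | $5.98 | $549.30 | $0.00

$549.30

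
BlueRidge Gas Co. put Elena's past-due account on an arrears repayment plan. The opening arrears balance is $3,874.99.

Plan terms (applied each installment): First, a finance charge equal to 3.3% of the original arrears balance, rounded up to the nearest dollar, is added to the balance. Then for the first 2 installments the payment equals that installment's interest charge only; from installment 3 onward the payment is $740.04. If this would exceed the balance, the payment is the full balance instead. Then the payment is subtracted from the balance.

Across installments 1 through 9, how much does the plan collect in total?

$5,026.99

# | Opening | Interest | Payment | End bal
1 | $3,874.99 | $128.00 | $128.00 | $3,874.99
2 | $3,874.99 | $128.00 | $128.00 | $3,874.99
3 | $3,874.99 | $128.00 | $740.04 | $3,262.95
4 | $3,262.95 | $128.00 | $740.04 | $2,650.91
5 | $2,650.91 | $128.00 | $740.04 | $2,038.87
6 | $2,038.87 | $128.00 | $740.04 | $1,426.83
7 | $1,426.83 | $128.00 | $740.04 | $814.79
8 | $814.79 | $128.00 | $740.04 | $202.75
9 | $202.75 | $128.00 | $330.75 | $0.00
Total paid: $5,026.99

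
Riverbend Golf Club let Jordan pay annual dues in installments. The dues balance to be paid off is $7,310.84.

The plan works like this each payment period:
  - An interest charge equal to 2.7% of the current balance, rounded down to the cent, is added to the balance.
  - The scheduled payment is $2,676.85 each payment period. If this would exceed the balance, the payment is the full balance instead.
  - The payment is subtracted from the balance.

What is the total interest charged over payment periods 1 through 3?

$389.52

# | Opening | Interest | Payment | End bal
1 | $7,310.84 | $197.39 | $2,676.85 | $4,831.38
2 | $4,831.38 | $130.44 | $2,676.85 | $2,284.97
3 | $2,284.97 | $61.69 | $2,346.66 | $0.00
Total interest: $197.39 + $130.44 + $61.69 = $389.52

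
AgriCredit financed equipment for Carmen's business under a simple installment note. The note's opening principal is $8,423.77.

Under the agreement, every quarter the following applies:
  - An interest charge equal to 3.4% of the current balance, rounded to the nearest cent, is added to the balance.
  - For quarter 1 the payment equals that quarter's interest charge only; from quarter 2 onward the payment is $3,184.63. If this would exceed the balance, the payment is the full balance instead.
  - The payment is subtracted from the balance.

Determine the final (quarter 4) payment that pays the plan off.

Quarter 1: opening $8,423.77; interest $286.41 → $8,710.18; payment $286.41; balance $8,423.77
Quarter 2: opening $8,423.77; interest $286.41 → $8,710.18; payment $3,184.63; balance $5,525.55
Quarter 3: opening $5,525.55; interest $187.87 → $5,713.42; payment $3,184.63; balance $2,528.79
Quarter 4: opening $2,528.79; interest $85.98 → $2,614.77; payment $2,614.77; balance $0.00

$2,614.77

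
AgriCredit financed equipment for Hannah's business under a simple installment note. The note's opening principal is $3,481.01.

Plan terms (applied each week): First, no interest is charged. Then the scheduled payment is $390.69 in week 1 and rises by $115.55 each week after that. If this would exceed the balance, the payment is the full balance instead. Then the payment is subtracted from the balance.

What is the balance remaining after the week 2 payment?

$2,584.08

Week 1: $3,481.01 − $390.69 → $3,090.32
Week 2: $3,090.32 − $506.24 → $2,584.08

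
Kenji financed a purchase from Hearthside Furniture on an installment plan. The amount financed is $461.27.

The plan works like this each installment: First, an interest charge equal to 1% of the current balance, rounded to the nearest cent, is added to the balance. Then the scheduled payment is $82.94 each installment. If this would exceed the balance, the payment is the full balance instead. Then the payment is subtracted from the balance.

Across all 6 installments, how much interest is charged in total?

# | Opening | Interest | Payment | End bal
1 | $461.27 | $4.61 | $82.94 | $382.94
2 | $382.94 | $3.83 | $82.94 | $303.83
3 | $303.83 | $3.04 | $82.94 | $223.93
4 | $223.93 | $2.24 | $82.94 | $143.23
5 | $143.23 | $1.43 | $82.94 | $61.72
6 | $61.72 | $0.62 | $62.34 | $0.00
Total interest: $4.61 + $3.83 + $3.04 + $2.24 + $1.43 + $0.62 = $15.77

$15.77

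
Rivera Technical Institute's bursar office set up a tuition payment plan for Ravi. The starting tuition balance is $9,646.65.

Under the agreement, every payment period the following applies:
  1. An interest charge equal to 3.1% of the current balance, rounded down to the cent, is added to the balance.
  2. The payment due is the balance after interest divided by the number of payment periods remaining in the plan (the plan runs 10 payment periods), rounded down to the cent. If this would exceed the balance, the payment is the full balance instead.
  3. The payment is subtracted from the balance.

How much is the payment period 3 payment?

$1,057.18

Payment period 1: opening $9,646.65; interest $299.04 → $9,945.69; payment $994.56; balance $8,951.13
Payment period 2: opening $8,951.13; interest $277.48 → $9,228.61; payment $1,025.40; balance $8,203.21
Payment period 3: opening $8,203.21; interest $254.29 → $8,457.50; payment $1,057.18; balance $7,400.32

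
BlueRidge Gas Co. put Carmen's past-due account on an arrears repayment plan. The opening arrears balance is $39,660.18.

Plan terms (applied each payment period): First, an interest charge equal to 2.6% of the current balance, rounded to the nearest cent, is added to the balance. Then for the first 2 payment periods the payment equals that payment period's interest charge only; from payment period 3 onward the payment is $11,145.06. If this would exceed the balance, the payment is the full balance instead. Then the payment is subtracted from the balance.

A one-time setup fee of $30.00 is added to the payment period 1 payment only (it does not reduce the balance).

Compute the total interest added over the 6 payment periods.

$4,581.67

Payment period 1: opening $39,660.18; interest $1,031.16 → $40,691.34; payment $1,031.16 (+ $30.00 fee); balance $39,660.18
Payment period 2: opening $39,660.18; interest $1,031.16 → $40,691.34; payment $1,031.16; balance $39,660.18
Payment period 3: opening $39,660.18; interest $1,031.16 → $40,691.34; payment $11,145.06; balance $29,546.28
Payment period 4: opening $29,546.28; interest $768.20 → $30,314.48; payment $11,145.06; balance $19,169.42
Payment period 5: opening $19,169.42; interest $498.40 → $19,667.82; payment $11,145.06; balance $8,522.76
Payment period 6: opening $8,522.76; interest $221.59 → $8,744.35; payment $8,744.35; balance $0.00
Total interest: $1,031.16 + $1,031.16 + $1,031.16 + $768.20 + $498.40 + $221.59 = $4,581.67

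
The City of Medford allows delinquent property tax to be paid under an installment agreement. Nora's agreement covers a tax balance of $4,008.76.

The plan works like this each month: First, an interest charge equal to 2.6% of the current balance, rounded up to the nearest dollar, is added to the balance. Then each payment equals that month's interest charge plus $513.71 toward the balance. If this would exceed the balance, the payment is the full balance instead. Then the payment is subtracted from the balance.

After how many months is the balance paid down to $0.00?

8

Month 1: opening $4,008.76; interest $105.00 → $4,113.76; payment $618.71; balance $3,495.05
Month 2: opening $3,495.05; interest $91.00 → $3,586.05; payment $604.71; balance $2,981.34
Month 3: opening $2,981.34; interest $78.00 → $3,059.34; payment $591.71; balance $2,467.63
Month 4: opening $2,467.63; interest $65.00 → $2,532.63; payment $578.71; balance $1,953.92
Month 5: opening $1,953.92; interest $51.00 → $2,004.92; payment $564.71; balance $1,440.21
Month 6: opening $1,440.21; interest $38.00 → $1,478.21; payment $551.71; balance $926.50
Month 7: opening $926.50; interest $25.00 → $951.50; payment $538.71; balance $412.79
Month 8: opening $412.79; interest $11.00 → $423.79; payment $423.79; balance $0.00
Balance reaches $0.00 in month 8.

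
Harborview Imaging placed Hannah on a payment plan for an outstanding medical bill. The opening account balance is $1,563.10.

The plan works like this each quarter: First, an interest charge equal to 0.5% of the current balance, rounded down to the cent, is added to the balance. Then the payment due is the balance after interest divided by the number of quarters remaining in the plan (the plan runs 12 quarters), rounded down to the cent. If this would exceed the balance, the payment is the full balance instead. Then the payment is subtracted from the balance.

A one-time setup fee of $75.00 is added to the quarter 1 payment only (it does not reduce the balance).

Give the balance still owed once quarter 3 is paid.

$1,190.00

# | Opening | Interest | Payment | Fee | End bal
1 | $1,563.10 | $7.81 | $130.90 | $75.00 | $1,440.01
2 | $1,440.01 | $7.20 | $131.56 | — | $1,315.65
3 | $1,315.65 | $6.57 | $132.22 | — | $1,190.00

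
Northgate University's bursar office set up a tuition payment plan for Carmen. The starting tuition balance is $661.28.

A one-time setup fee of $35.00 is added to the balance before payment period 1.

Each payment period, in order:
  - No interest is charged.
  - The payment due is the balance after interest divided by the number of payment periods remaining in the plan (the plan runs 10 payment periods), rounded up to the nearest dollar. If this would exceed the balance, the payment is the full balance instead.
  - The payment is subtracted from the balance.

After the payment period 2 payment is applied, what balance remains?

$556.28

Payment period 1: $696.28 − $70.00 → $626.28
Payment period 2: $626.28 − $70.00 → $556.28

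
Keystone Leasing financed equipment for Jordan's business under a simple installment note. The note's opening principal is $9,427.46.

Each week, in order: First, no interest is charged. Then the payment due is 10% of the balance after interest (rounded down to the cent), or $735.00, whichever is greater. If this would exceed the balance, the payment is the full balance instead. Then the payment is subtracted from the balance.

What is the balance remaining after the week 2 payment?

$7,636.25

Week 1: $9,427.46 − $942.74 → $8,484.72
Week 2: $8,484.72 − $848.47 → $7,636.25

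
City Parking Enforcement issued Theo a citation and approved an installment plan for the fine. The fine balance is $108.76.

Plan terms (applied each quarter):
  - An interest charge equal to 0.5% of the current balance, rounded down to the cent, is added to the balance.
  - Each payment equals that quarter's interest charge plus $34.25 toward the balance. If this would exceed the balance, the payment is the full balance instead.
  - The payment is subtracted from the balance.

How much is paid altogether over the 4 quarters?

$109.90

Quarter 1: $108.76 +$0.54 interest = $109.30; pay $34.79 → $74.51
Quarter 2: $74.51 +$0.37 interest = $74.88; pay $34.62 → $40.26
Quarter 3: $40.26 +$0.20 interest = $40.46; pay $34.45 → $6.01
Quarter 4: $6.01 +$0.03 interest = $6.04; pay $6.04 → $0.00
Total paid: $109.90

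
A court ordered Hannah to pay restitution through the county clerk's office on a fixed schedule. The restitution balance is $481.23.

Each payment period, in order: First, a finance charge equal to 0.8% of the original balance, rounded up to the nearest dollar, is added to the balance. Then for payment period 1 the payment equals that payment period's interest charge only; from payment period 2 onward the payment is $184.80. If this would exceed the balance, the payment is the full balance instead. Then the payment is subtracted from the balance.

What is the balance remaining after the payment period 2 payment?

$300.43

Payment period 1: $481.23 +$4.00 interest = $485.23; pay $4.00 → $481.23
Payment period 2: $481.23 +$4.00 interest = $485.23; pay $184.80 → $300.43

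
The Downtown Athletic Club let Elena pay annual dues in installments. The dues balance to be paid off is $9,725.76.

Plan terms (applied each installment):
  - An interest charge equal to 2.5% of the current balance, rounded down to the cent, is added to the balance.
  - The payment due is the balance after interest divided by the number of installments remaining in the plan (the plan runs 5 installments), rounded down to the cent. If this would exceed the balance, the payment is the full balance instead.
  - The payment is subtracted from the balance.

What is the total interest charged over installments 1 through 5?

Installment 1: opening $9,725.76; interest $243.14 → $9,968.90; payment $1,993.78; balance $7,975.12
Installment 2: opening $7,975.12; interest $199.37 → $8,174.49; payment $2,043.62; balance $6,130.87
Installment 3: opening $6,130.87; interest $153.27 → $6,284.14; payment $2,094.71; balance $4,189.43
Installment 4: opening $4,189.43; interest $104.73 → $4,294.16; payment $2,147.08; balance $2,147.08
Installment 5: opening $2,147.08; interest $53.67 → $2,200.75; payment $2,200.75; balance $0.00
Total interest: $243.14 + $199.37 + $153.27 + $104.73 + $53.67 = $754.18

$754.18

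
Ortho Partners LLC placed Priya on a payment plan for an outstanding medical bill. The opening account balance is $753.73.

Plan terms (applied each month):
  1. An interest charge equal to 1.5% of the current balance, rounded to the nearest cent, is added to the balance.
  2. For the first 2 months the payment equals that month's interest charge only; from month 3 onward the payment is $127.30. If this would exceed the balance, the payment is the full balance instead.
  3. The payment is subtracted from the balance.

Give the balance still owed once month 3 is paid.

$637.74

Month 1: opening $753.73; interest $11.31 → $765.04; payment $11.31; balance $753.73
Month 2: opening $753.73; interest $11.31 → $765.04; payment $11.31; balance $753.73
Month 3: opening $753.73; interest $11.31 → $765.04; payment $127.30; balance $637.74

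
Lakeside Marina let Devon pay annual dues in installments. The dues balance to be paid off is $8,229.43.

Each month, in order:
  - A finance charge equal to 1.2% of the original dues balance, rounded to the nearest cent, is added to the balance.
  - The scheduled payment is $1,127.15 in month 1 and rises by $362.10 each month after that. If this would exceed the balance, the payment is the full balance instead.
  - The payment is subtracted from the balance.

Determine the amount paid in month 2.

Month 1: opening $8,229.43; interest $98.75 → $8,328.18; payment $1,127.15; balance $7,201.03
Month 2: opening $7,201.03; interest $98.75 → $7,299.78; payment $1,489.25; balance $5,810.53

$1,489.25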